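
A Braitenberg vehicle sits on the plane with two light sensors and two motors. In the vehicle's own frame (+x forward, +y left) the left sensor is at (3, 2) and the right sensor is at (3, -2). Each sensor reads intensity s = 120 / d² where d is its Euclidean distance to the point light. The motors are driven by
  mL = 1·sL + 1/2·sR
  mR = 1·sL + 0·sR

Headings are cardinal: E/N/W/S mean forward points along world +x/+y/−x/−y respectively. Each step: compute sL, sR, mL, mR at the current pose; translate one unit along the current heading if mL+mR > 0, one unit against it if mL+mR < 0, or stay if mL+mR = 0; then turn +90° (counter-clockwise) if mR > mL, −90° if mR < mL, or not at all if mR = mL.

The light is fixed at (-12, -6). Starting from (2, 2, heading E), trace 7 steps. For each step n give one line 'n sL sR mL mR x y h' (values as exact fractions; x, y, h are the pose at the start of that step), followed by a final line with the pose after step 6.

n=0: pose=(2,2,E); sL=120/389, sR=24/65; mL=12468/25285, mR=120/389; mL+mR=20268/25285 → advance +1; mR−mL=-12/65 → turn -1·90°
n=1: pose=(3,2,S); sL=60/157, sR=60/97; mL=10530/15229, mR=60/157; mL+mR=16350/15229 → advance +1; mR−mL=-30/97 → turn -1·90°
n=2: pose=(3,1,W); sL=120/169, sR=8/15; mL=2476/2535, mR=120/169; mL+mR=4276/2535 → advance +1; mR−mL=-4/15 → turn -1·90°
n=3: pose=(2,1,N); sL=30/61, sR=30/89; mL=3585/5429, mR=30/61; mL+mR=6255/5429 → advance +1; mR−mL=-15/89 → turn -1·90°
n=4: pose=(2,2,E); sL=120/389, sR=24/65; mL=12468/25285, mR=120/389; mL+mR=20268/25285 → advance +1; mR−mL=-12/65 → turn -1·90°
n=5: pose=(3,2,S); sL=60/157, sR=60/97; mL=10530/15229, mR=60/157; mL+mR=16350/15229 → advance +1; mR−mL=-30/97 → turn -1·90°
n=6: pose=(3,1,W); sL=120/169, sR=8/15; mL=2476/2535, mR=120/169; mL+mR=4276/2535 → advance +1; mR−mL=-4/15 → turn -1·90°

0 120/389 24/65 12468/25285 120/389 2 2 E
1 60/157 60/97 10530/15229 60/157 3 2 S
2 120/169 8/15 2476/2535 120/169 3 1 W
3 30/61 30/89 3585/5429 30/61 2 1 N
4 120/389 24/65 12468/25285 120/389 2 2 E
5 60/157 60/97 10530/15229 60/157 3 2 S
6 120/169 8/15 2476/2535 120/169 3 1 W
final 2 1 N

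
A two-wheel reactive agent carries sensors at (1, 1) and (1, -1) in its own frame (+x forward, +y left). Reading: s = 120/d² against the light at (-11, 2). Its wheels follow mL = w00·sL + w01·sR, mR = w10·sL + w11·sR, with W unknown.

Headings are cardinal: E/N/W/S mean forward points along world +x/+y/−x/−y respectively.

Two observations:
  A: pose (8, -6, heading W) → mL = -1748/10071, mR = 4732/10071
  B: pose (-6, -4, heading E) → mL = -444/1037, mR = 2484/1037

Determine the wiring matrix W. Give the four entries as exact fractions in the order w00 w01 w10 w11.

1/2 -1 1/2 1

obs A: pose=(8,-6,W) → sL=8/27, sR=120/373, mL=-1748/10071, mR=4732/10071
obs B: pose=(-6,-4,E) → sL=120/61, sR=24/17, mL=-444/1037, mR=2484/1037
sensor matrix S = [[8/27, 120/373], [120/61, 24/17]]; det S = -747008/3481209
solve [mL_A; mL_B] = S·[w00; w01] and [mR_A; mR_B] = S·[w10; w11]:
  w00 = 1/2, w01 = -1, w10 = 1/2, w11 = 1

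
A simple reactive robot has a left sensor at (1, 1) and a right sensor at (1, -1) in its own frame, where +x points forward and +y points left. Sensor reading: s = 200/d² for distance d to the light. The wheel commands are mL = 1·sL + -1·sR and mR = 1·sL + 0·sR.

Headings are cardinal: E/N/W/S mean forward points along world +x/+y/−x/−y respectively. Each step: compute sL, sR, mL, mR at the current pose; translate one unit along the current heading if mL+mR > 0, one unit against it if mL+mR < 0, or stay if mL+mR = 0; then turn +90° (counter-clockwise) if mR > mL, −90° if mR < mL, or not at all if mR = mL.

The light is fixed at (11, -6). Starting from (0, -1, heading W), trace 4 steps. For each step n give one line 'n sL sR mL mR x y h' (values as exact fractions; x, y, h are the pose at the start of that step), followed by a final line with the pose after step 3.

n=0: pose=(0,-1,W); sL=5/4, sR=10/9; mL=5/36, mR=5/4; mL+mR=25/18 → advance +1; mR−mL=10/9 → turn +1·90°
n=1: pose=(-1,-1,S); sL=200/137, sR=40/37; mL=1920/5069, mR=200/137; mL+mR=9320/5069 → advance +1; mR−mL=40/37 → turn +1·90°
n=2: pose=(-1,-2,E); sL=100/73, sR=20/13; mL=-160/949, mR=100/73; mL+mR=1140/949 → advance +1; mR−mL=20/13 → turn +1·90°
n=3: pose=(0,-2,N); sL=200/169, sR=8/5; mL=-352/845, mR=200/169; mL+mR=648/845 → advance +1; mR−mL=8/5 → turn +1·90°

0 5/4 10/9 5/36 5/4 0 -1 W
1 200/137 40/37 1920/5069 200/137 -1 -1 S
2 100/73 20/13 -160/949 100/73 -1 -2 E
3 200/169 8/5 -352/845 200/169 0 -2 N
final 0 -1 W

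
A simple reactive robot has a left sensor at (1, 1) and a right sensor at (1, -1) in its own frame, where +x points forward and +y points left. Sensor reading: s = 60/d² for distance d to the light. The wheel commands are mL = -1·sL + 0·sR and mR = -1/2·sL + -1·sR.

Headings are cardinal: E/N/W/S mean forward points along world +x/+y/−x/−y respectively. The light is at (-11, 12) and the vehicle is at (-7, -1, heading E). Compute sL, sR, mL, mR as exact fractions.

60/169 60/221 -60/169 -1290/2873

left sensor world pos  = (-6, 0); dL² = 169
right sensor world pos = (-6, -2); dR² = 221
sL = 60/169 = 60/169
sR = 60/221 = 60/221
mL = -1·sL + 0·sR = -60/169
mR = -1/2·sL + -1·sR = -1290/2873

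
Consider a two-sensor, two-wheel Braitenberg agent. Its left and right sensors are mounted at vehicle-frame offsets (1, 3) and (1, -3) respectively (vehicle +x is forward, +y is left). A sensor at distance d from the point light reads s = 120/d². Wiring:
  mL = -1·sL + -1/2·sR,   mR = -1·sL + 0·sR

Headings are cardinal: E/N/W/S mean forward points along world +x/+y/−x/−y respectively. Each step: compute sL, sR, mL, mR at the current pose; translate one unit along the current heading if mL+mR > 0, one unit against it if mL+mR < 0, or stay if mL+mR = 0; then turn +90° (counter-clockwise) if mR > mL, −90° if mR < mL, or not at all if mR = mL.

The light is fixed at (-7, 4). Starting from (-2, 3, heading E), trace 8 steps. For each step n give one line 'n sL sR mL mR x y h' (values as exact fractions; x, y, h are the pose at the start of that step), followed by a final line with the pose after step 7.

0 3 30/13 -54/13 -3 -2 3 E
1 120 120/49 -5940/49 -120 -3 3 N
2 60/17 12 -162/17 -60/17 -3 2 W
3 120/73 120/13 -5940/949 -120/73 -2 2 S
4 3 30/13 -54/13 -3 -2 3 E
5 120 120/49 -5940/49 -120 -3 3 N
6 60/17 12 -162/17 -60/17 -3 2 W
7 120/73 120/13 -5940/949 -120/73 -2 2 S
final -2 3 E

n=0: pose=(-2,3,E); sL=3, sR=30/13; mL=-54/13, mR=-3; mL+mR=-93/13 → advance -1; mR−mL=15/13 → turn +1·90°
n=1: pose=(-3,3,N); sL=120, sR=120/49; mL=-5940/49, mR=-120; mL+mR=-11820/49 → advance -1; mR−mL=60/49 → turn +1·90°
n=2: pose=(-3,2,W); sL=60/17, sR=12; mL=-162/17, mR=-60/17; mL+mR=-222/17 → advance -1; mR−mL=6 → turn +1·90°
n=3: pose=(-2,2,S); sL=120/73, sR=120/13; mL=-5940/949, mR=-120/73; mL+mR=-7500/949 → advance -1; mR−mL=60/13 → turn +1·90°
n=4: pose=(-2,3,E); sL=3, sR=30/13; mL=-54/13, mR=-3; mL+mR=-93/13 → advance -1; mR−mL=15/13 → turn +1·90°
n=5: pose=(-3,3,N); sL=120, sR=120/49; mL=-5940/49, mR=-120; mL+mR=-11820/49 → advance -1; mR−mL=60/49 → turn +1·90°
n=6: pose=(-3,2,W); sL=60/17, sR=12; mL=-162/17, mR=-60/17; mL+mR=-222/17 → advance -1; mR−mL=6 → turn +1·90°
n=7: pose=(-2,2,S); sL=120/73, sR=120/13; mL=-5940/949, mR=-120/73; mL+mR=-7500/949 → advance -1; mR−mL=60/13 → turn +1·90°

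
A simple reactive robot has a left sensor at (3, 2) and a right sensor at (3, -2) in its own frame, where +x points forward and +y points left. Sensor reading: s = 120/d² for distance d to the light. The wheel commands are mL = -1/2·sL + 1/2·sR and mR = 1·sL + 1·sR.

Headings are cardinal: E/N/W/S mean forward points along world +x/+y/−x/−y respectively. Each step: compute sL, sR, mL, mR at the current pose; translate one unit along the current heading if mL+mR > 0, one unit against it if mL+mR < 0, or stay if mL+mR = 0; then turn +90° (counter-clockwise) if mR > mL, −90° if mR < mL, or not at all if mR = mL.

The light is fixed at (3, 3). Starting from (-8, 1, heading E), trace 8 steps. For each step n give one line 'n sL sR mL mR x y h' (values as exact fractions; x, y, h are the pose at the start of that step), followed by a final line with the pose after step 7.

n=0: pose=(-8,1,E); sL=15/8, sR=3/2; mL=-3/16, mR=27/8; mL+mR=51/16 → advance +1; mR−mL=57/16 → turn +1·90°
n=1: pose=(-7,1,N); sL=24/29, sR=24/13; mL=192/377, mR=1008/377; mL+mR=1200/377 → advance +1; mR−mL=816/377 → turn +1·90°
n=2: pose=(-7,2,W); sL=60/89, sR=12/17; mL=24/1513, mR=2088/1513; mL+mR=2112/1513 → advance +1; mR−mL=2064/1513 → turn +1·90°
n=3: pose=(-8,2,S); sL=120/97, sR=24/37; mL=-1056/3589, mR=6768/3589; mL+mR=5712/3589 → advance +1; mR−mL=7824/3589 → turn +1·90°
n=4: pose=(-8,1,E); sL=15/8, sR=3/2; mL=-3/16, mR=27/8; mL+mR=51/16 → advance +1; mR−mL=57/16 → turn +1·90°
n=5: pose=(-7,1,N); sL=24/29, sR=24/13; mL=192/377, mR=1008/377; mL+mR=1200/377 → advance +1; mR−mL=816/377 → turn +1·90°
n=6: pose=(-7,2,W); sL=60/89, sR=12/17; mL=24/1513, mR=2088/1513; mL+mR=2112/1513 → advance +1; mR−mL=2064/1513 → turn +1·90°
n=7: pose=(-8,2,S); sL=120/97, sR=24/37; mL=-1056/3589, mR=6768/3589; mL+mR=5712/3589 → advance +1; mR−mL=7824/3589 → turn +1·90°

0 15/8 3/2 -3/16 27/8 -8 1 E
1 24/29 24/13 192/377 1008/377 -7 1 N
2 60/89 12/17 24/1513 2088/1513 -7 2 W
3 120/97 24/37 -1056/3589 6768/3589 -8 2 S
4 15/8 3/2 -3/16 27/8 -8 1 E
5 24/29 24/13 192/377 1008/377 -7 1 N
6 60/89 12/17 24/1513 2088/1513 -7 2 W
7 120/97 24/37 -1056/3589 6768/3589 -8 2 S
final -8 1 E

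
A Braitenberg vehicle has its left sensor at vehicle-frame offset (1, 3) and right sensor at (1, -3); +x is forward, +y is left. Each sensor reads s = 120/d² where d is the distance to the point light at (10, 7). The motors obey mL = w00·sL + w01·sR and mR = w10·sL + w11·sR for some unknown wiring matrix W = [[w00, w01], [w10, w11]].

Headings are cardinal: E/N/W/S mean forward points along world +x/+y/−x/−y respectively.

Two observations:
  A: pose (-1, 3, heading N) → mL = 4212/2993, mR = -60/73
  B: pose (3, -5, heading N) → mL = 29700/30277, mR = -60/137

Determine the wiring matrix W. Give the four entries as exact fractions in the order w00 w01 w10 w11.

obs A: pose=(-1,3,N) → sL=24/41, sR=120/73, mL=4212/2993, mR=-60/73
obs B: pose=(3,-5,N) → sL=120/221, sR=120/137, mL=29700/30277, mR=-60/137
sensor matrix S = [[24/41, 120/73], [120/221, 120/137]]; det S = -34421760/90619061
solve [mL_A; mL_B] = S·[w00; w01] and [mR_A; mR_B] = S·[w10; w11]:
  w00 = 1, w01 = 1/2, w10 = 0, w11 = -1/2

1 1/2 0 -1/2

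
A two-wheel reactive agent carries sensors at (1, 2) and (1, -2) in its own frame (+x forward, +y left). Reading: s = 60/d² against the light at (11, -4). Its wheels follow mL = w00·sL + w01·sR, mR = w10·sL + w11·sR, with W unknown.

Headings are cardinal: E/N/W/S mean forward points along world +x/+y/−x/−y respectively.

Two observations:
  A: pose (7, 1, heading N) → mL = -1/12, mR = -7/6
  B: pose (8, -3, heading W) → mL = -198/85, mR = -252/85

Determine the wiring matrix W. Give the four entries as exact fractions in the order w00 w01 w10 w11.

-1 1/2 -1/2 -1/2

obs A: pose=(7,1,N) → sL=5/6, sR=3/2, mL=-1/12, mR=-7/6
obs B: pose=(8,-3,W) → sL=60/17, sR=12/5, mL=-198/85, mR=-252/85
sensor matrix S = [[5/6, 3/2], [60/17, 12/5]]; det S = -56/17
solve [mL_A; mL_B] = S·[w00; w01] and [mR_A; mR_B] = S·[w10; w11]:
  w00 = -1, w01 = 1/2, w10 = -1/2, w11 = -1/2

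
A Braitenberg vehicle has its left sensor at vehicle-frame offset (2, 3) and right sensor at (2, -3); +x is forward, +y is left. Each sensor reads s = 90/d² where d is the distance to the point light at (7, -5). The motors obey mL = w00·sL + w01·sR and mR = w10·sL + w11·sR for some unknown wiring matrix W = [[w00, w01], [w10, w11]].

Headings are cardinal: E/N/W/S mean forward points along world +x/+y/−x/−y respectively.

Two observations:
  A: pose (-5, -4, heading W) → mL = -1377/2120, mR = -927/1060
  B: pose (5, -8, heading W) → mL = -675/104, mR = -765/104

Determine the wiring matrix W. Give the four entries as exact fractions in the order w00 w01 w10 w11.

-1/2 -1 -1 -1

obs A: pose=(-5,-4,W) → sL=9/20, sR=45/106, mL=-1377/2120, mR=-927/1060
obs B: pose=(5,-8,W) → sL=45/26, sR=45/8, mL=-675/104, mR=-765/104
sensor matrix S = [[9/20, 45/106], [45/26, 45/8]]; det S = 39609/22048
solve [mL_A; mL_B] = S·[w00; w01] and [mR_A; mR_B] = S·[w10; w11]:
  w00 = -1/2, w01 = -1, w10 = -1, w11 = -1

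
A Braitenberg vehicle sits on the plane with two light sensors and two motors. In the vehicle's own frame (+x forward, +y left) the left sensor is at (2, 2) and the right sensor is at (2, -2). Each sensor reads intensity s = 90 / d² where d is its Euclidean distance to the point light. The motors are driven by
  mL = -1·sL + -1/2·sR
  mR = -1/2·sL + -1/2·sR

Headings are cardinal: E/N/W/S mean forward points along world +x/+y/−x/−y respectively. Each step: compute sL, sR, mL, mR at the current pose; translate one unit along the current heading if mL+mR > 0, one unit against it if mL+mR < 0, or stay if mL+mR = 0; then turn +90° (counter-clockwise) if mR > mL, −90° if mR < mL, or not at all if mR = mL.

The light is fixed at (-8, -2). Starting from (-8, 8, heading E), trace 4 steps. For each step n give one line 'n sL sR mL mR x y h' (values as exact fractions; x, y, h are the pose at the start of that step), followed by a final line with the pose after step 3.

0 45/74 45/34 -3195/2516 -1215/1258 -8 8 E
1 10/17 18/29 -443/493 -298/493 -9 8 N
2 45/29 9/13 -1431/754 -423/377 -9 7 W
3 90/53 90/53 -135/53 -90/53 -8 7 S
final -8 8 E

n=0: pose=(-8,8,E); sL=45/74, sR=45/34; mL=-3195/2516, mR=-1215/1258; mL+mR=-5625/2516 → advance -1; mR−mL=45/148 → turn +1·90°
n=1: pose=(-9,8,N); sL=10/17, sR=18/29; mL=-443/493, mR=-298/493; mL+mR=-741/493 → advance -1; mR−mL=5/17 → turn +1·90°
n=2: pose=(-9,7,W); sL=45/29, sR=9/13; mL=-1431/754, mR=-423/377; mL+mR=-2277/754 → advance -1; mR−mL=45/58 → turn +1·90°
n=3: pose=(-8,7,S); sL=90/53, sR=90/53; mL=-135/53, mR=-90/53; mL+mR=-225/53 → advance -1; mR−mL=45/53 → turn +1·90°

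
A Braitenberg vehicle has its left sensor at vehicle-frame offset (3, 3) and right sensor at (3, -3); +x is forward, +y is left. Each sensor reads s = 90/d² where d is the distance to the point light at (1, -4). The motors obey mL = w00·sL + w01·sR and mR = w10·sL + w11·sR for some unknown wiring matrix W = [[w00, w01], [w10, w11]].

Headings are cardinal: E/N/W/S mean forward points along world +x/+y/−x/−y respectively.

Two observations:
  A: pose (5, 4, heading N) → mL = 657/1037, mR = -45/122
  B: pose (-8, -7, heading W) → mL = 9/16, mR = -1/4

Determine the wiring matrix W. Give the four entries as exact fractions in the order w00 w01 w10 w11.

obs A: pose=(5,4,N) → sL=45/61, sR=9/17, mL=657/1037, mR=-45/122
obs B: pose=(-8,-7,W) → sL=1/2, sR=5/8, mL=9/16, mR=-1/4
sensor matrix S = [[45/61, 9/17], [1/2, 5/8]]; det S = 1629/8296
solve [mL_A; mL_B] = S·[w00; w01] and [mR_A; mR_B] = S·[w10; w11]:
  w00 = 1/2, w01 = 1/2, w10 = -1/2, w11 = 0

1/2 1/2 -1/2 0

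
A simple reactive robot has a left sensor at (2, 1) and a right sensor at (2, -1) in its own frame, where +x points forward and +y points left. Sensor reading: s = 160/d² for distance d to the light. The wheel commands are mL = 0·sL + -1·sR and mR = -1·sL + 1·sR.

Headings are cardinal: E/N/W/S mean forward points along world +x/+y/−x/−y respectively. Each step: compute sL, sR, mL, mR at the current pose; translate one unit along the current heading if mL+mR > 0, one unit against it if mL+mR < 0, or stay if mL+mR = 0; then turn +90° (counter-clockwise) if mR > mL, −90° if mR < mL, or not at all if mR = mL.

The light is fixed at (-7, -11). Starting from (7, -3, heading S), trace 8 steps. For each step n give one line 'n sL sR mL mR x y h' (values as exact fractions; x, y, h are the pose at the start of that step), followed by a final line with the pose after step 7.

0 160/261 32/41 -32/41 1792/10701 7 -3 S
1 40/89 1/2 -1/2 9/178 7 -2 E
2 32/53 160/317 -160/317 -1664/16801 6 -2 N
3 16/17 80/101 -80/101 -256/1717 6 -3 W
4 160/261 32/41 -32/41 1792/10701 7 -3 S
5 40/89 1/2 -1/2 9/178 7 -2 E
6 32/53 160/317 -160/317 -1664/16801 6 -2 N
7 16/17 80/101 -80/101 -256/1717 6 -3 W
final 7 -3 S

n=0: pose=(7,-3,S); sL=160/261, sR=32/41; mL=-32/41, mR=1792/10701; mL+mR=-160/261 → advance -1; mR−mL=10144/10701 → turn +1·90°
n=1: pose=(7,-2,E); sL=40/89, sR=1/2; mL=-1/2, mR=9/178; mL+mR=-40/89 → advance -1; mR−mL=49/89 → turn +1·90°
n=2: pose=(6,-2,N); sL=32/53, sR=160/317; mL=-160/317, mR=-1664/16801; mL+mR=-32/53 → advance -1; mR−mL=6816/16801 → turn +1·90°
n=3: pose=(6,-3,W); sL=16/17, sR=80/101; mL=-80/101, mR=-256/1717; mL+mR=-16/17 → advance -1; mR−mL=1104/1717 → turn +1·90°
n=4: pose=(7,-3,S); sL=160/261, sR=32/41; mL=-32/41, mR=1792/10701; mL+mR=-160/261 → advance -1; mR−mL=10144/10701 → turn +1·90°
n=5: pose=(7,-2,E); sL=40/89, sR=1/2; mL=-1/2, mR=9/178; mL+mR=-40/89 → advance -1; mR−mL=49/89 → turn +1·90°
n=6: pose=(6,-2,N); sL=32/53, sR=160/317; mL=-160/317, mR=-1664/16801; mL+mR=-32/53 → advance -1; mR−mL=6816/16801 → turn +1·90°
n=7: pose=(6,-3,W); sL=16/17, sR=80/101; mL=-80/101, mR=-256/1717; mL+mR=-16/17 → advance -1; mR−mL=1104/1717 → turn +1·90°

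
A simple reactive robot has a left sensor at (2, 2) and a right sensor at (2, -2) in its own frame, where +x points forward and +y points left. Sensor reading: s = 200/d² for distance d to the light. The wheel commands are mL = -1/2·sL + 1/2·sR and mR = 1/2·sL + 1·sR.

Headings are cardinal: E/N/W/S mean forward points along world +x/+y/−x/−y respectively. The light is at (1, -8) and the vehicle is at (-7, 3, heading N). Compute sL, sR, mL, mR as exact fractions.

left sensor world pos  = (-9, 5); dL² = 269
right sensor world pos = (-5, 5); dR² = 205
sL = 200/269 = 200/269
sR = 200/205 = 40/41
mL = -1/2·sL + 1/2·sR = 1280/11029
mR = 1/2·sL + 1·sR = 14860/11029

200/269 40/41 1280/11029 14860/11029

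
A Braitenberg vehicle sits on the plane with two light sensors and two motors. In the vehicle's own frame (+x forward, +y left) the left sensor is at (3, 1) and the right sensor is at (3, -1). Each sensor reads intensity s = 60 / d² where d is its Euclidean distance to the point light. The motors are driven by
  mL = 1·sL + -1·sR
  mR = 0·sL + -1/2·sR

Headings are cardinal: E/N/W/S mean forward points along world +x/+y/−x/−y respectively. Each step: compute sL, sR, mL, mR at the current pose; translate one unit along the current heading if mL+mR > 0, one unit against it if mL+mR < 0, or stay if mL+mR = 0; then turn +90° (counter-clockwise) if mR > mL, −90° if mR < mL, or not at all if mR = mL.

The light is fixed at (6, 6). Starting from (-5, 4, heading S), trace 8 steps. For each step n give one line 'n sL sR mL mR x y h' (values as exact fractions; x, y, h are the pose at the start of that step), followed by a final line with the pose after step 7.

0 12/25 60/169 528/4225 -30/169 -5 4 S
1 3/10 15/49 -3/490 -15/98 -5 5 W
2 12/25 12/17 -96/425 -6/17 -4 5 N
3 6/5 30/29 24/145 -15/29 -4 4 E
4 12/25 60/169 528/4225 -30/169 -5 4 S
5 3/10 15/49 -3/490 -15/98 -5 5 W
6 12/25 12/17 -96/425 -6/17 -4 5 N
7 6/5 30/29 24/145 -15/29 -4 4 E
final -5 4 S

n=0: pose=(-5,4,S); sL=12/25, sR=60/169; mL=528/4225, mR=-30/169; mL+mR=-222/4225 → advance -1; mR−mL=-1278/4225 → turn -1·90°
n=1: pose=(-5,5,W); sL=3/10, sR=15/49; mL=-3/490, mR=-15/98; mL+mR=-39/245 → advance -1; mR−mL=-36/245 → turn -1·90°
n=2: pose=(-4,5,N); sL=12/25, sR=12/17; mL=-96/425, mR=-6/17; mL+mR=-246/425 → advance -1; mR−mL=-54/425 → turn -1·90°
n=3: pose=(-4,4,E); sL=6/5, sR=30/29; mL=24/145, mR=-15/29; mL+mR=-51/145 → advance -1; mR−mL=-99/145 → turn -1·90°
n=4: pose=(-5,4,S); sL=12/25, sR=60/169; mL=528/4225, mR=-30/169; mL+mR=-222/4225 → advance -1; mR−mL=-1278/4225 → turn -1·90°
n=5: pose=(-5,5,W); sL=3/10, sR=15/49; mL=-3/490, mR=-15/98; mL+mR=-39/245 → advance -1; mR−mL=-36/245 → turn -1·90°
n=6: pose=(-4,5,N); sL=12/25, sR=12/17; mL=-96/425, mR=-6/17; mL+mR=-246/425 → advance -1; mR−mL=-54/425 → turn -1·90°
n=7: pose=(-4,4,E); sL=6/5, sR=30/29; mL=24/145, mR=-15/29; mL+mR=-51/145 → advance -1; mR−mL=-99/145 → turn -1·90°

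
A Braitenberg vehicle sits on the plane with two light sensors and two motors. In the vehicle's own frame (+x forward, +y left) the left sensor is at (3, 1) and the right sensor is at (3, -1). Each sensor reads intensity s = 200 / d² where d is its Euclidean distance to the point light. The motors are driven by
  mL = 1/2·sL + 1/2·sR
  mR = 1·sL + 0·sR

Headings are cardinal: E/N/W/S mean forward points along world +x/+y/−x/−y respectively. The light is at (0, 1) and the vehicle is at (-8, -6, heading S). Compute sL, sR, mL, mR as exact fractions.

left sensor world pos  = (-7, -9); dL² = 149
right sensor world pos = (-9, -9); dR² = 181
sL = 200/149 = 200/149
sR = 200/181 = 200/181
mL = 1/2·sL + 1/2·sR = 33000/26969
mR = 1·sL + 0·sR = 200/149

200/149 200/181 33000/26969 200/149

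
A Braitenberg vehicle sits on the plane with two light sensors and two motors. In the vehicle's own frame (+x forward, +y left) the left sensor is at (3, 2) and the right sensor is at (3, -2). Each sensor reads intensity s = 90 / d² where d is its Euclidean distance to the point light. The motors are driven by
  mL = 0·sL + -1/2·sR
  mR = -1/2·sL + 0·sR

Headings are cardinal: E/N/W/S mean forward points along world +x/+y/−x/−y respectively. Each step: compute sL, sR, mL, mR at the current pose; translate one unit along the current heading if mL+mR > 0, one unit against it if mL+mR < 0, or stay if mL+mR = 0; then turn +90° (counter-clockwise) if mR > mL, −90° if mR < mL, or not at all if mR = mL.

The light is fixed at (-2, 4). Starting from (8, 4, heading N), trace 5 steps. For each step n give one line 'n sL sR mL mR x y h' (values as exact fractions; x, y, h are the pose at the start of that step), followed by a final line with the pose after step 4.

0 90/73 10/17 -5/17 -45/73 8 4 N
1 9/17 45/89 -45/178 -9/34 8 3 E
2 90/137 18/13 -9/13 -45/137 7 3 S
3 45/74 45/74 -45/148 -45/148 7 4 E
4 18/25 18/25 -9/25 -9/25 6 4 E
final 5 4 E

n=0: pose=(8,4,N); sL=90/73, sR=10/17; mL=-5/17, mR=-45/73; mL+mR=-1130/1241 → advance -1; mR−mL=-400/1241 → turn -1·90°
n=1: pose=(8,3,E); sL=9/17, sR=45/89; mL=-45/178, mR=-9/34; mL+mR=-783/1513 → advance -1; mR−mL=-18/1513 → turn -1·90°
n=2: pose=(7,3,S); sL=90/137, sR=18/13; mL=-9/13, mR=-45/137; mL+mR=-1818/1781 → advance -1; mR−mL=648/1781 → turn +1·90°
n=3: pose=(7,4,E); sL=45/74, sR=45/74; mL=-45/148, mR=-45/148; mL+mR=-45/74 → advance -1; mR−mL=0 → turn +0·90°
n=4: pose=(6,4,E); sL=18/25, sR=18/25; mL=-9/25, mR=-9/25; mL+mR=-18/25 → advance -1; mR−mL=0 → turn +0·90°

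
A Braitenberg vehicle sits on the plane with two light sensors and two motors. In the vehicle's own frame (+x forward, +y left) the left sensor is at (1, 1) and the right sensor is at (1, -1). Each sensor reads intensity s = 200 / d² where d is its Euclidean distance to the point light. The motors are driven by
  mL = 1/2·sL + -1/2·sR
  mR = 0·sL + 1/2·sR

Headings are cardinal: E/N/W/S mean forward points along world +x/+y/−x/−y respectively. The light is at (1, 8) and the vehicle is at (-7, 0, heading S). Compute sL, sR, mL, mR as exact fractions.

20/13 100/81 160/1053 50/81

left sensor world pos  = (-6, -1); dL² = 130
right sensor world pos = (-8, -1); dR² = 162
sL = 200/130 = 20/13
sR = 200/162 = 100/81
mL = 1/2·sL + -1/2·sR = 160/1053
mR = 0·sL + 1/2·sR = 50/81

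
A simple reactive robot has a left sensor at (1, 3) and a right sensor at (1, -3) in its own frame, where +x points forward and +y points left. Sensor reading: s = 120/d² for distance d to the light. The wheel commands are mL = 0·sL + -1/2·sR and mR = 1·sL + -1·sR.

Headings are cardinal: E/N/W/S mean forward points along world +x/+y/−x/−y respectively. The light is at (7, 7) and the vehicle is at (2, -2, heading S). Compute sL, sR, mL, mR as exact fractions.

15/13 30/41 -15/41 225/533

left sensor world pos  = (5, -3); dL² = 104
right sensor world pos = (-1, -3); dR² = 164
sL = 120/104 = 15/13
sR = 120/164 = 30/41
mL = 0·sL + -1/2·sR = -15/41
mR = 1·sL + -1·sR = 225/533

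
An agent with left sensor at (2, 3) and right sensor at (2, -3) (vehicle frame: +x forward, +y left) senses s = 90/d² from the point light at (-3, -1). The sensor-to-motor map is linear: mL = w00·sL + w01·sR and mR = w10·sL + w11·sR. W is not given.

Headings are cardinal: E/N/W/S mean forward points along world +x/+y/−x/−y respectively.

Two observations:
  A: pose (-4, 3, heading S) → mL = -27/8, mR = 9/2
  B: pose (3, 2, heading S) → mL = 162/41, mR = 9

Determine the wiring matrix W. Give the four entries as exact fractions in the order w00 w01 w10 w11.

-1/2 1/2 0 1

obs A: pose=(-4,3,S) → sL=45/4, sR=9/2, mL=-27/8, mR=9/2
obs B: pose=(3,2,S) → sL=45/41, sR=9, mL=162/41, mR=9
sensor matrix S = [[45/4, 9/2], [45/41, 9]]; det S = 15795/164
solve [mL_A; mL_B] = S·[w00; w01] and [mR_A; mR_B] = S·[w10; w11]:
  w00 = -1/2, w01 = 1/2, w10 = 0, w11 = 1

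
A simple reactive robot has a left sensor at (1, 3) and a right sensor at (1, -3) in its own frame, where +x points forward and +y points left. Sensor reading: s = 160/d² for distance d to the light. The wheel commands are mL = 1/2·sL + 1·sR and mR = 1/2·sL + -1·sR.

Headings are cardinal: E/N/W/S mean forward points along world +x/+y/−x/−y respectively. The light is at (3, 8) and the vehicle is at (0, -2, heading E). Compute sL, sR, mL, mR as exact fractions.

left sensor world pos  = (1, 1); dL² = 53
right sensor world pos = (1, -5); dR² = 173
sL = 160/53 = 160/53
sR = 160/173 = 160/173
mL = 1/2·sL + 1·sR = 22320/9169
mR = 1/2·sL + -1·sR = 5360/9169

160/53 160/173 22320/9169 5360/9169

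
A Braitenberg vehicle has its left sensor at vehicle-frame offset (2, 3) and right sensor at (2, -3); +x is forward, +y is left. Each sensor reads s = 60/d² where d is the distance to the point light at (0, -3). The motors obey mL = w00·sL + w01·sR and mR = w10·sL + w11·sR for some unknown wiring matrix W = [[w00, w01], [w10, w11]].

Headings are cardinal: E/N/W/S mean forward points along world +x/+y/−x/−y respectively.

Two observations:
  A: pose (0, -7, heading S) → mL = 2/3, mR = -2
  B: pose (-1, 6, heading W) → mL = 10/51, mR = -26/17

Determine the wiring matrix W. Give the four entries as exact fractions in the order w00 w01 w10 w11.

obs A: pose=(0,-7,S) → sL=4/3, sR=4/3, mL=2/3, mR=-2
obs B: pose=(-1,6,W) → sL=4/3, sR=20/51, mL=10/51, mR=-26/17
sensor matrix S = [[4/3, 4/3], [4/3, 20/51]]; det S = -64/51
solve [mL_A; mL_B] = S·[w00; w01] and [mR_A; mR_B] = S·[w10; w11]:
  w00 = 0, w01 = 1/2, w10 = -1, w11 = -1/2

0 1/2 -1 -1/2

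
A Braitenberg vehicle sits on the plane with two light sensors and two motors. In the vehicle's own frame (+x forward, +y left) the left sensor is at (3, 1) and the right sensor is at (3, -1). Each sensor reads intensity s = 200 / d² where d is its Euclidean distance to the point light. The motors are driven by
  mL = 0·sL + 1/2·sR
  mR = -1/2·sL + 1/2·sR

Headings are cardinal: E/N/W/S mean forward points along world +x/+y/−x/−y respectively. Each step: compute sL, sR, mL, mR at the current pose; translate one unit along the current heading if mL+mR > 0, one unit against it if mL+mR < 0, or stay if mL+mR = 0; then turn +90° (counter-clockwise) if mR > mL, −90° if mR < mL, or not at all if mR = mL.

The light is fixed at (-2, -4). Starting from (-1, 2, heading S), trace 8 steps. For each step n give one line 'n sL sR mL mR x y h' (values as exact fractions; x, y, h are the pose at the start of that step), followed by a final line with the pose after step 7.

0 200/13 200/9 100/9 400/117 -1 2 S
1 10 5 5/2 -5/2 -1 1 W
2 25/8 50/17 25/17 -25/272 -1 1 N
3 40/13 200/41 100/41 480/533 -1 2 E
4 100/9 20 10 40/9 0 2 S
5 200/17 200/37 100/37 -2000/629 0 1 W
6 50/17 5/2 5/4 -15/68 1 1 N
7 40/17 200/61 100/61 480/1037 1 2 E
final 2 2 S

n=0: pose=(-1,2,S); sL=200/13, sR=200/9; mL=100/9, mR=400/117; mL+mR=1700/117 → advance +1; mR−mL=-100/13 → turn -1·90°
n=1: pose=(-1,1,W); sL=10, sR=5; mL=5/2, mR=-5/2; mL+mR=0 → advance +0; mR−mL=-5 → turn -1·90°
n=2: pose=(-1,1,N); sL=25/8, sR=50/17; mL=25/17, mR=-25/272; mL+mR=375/272 → advance +1; mR−mL=-25/16 → turn -1·90°
n=3: pose=(-1,2,E); sL=40/13, sR=200/41; mL=100/41, mR=480/533; mL+mR=1780/533 → advance +1; mR−mL=-20/13 → turn -1·90°
n=4: pose=(0,2,S); sL=100/9, sR=20; mL=10, mR=40/9; mL+mR=130/9 → advance +1; mR−mL=-50/9 → turn -1·90°
n=5: pose=(0,1,W); sL=200/17, sR=200/37; mL=100/37, mR=-2000/629; mL+mR=-300/629 → advance -1; mR−mL=-100/17 → turn -1·90°
n=6: pose=(1,1,N); sL=50/17, sR=5/2; mL=5/4, mR=-15/68; mL+mR=35/34 → advance +1; mR−mL=-25/17 → turn -1·90°
n=7: pose=(1,2,E); sL=40/17, sR=200/61; mL=100/61, mR=480/1037; mL+mR=2180/1037 → advance +1; mR−mL=-20/17 → turn -1·90°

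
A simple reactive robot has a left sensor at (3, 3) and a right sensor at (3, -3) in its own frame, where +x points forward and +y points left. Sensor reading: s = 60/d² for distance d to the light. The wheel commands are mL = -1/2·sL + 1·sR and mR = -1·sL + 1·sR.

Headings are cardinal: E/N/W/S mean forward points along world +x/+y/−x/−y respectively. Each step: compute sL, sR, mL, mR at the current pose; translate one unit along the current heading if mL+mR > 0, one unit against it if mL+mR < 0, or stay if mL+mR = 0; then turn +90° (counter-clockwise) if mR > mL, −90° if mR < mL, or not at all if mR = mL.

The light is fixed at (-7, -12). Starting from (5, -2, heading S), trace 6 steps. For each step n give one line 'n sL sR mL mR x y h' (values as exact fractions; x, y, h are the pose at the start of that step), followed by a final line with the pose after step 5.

0 30/137 6/13 627/1781 432/1781 5 -2 S
1 20/39 4/15 2/195 -16/65 5 -3 W
2 15/61 3/20 33/1220 -117/1220 6 -3 N
3 60/377 60/281 14190/105937 5760/105937 6 -4 E
4 30/157 30/73 3615/11461 2520/11461 7 -4 S
5 60/137 60/221 1590/30277 -5040/30277 7 -5 W
final 8 -5 N

n=0: pose=(5,-2,S); sL=30/137, sR=6/13; mL=627/1781, mR=432/1781; mL+mR=1059/1781 → advance +1; mR−mL=-15/137 → turn -1·90°
n=1: pose=(5,-3,W); sL=20/39, sR=4/15; mL=2/195, mR=-16/65; mL+mR=-46/195 → advance -1; mR−mL=-10/39 → turn -1·90°
n=2: pose=(6,-3,N); sL=15/61, sR=3/20; mL=33/1220, mR=-117/1220; mL+mR=-21/305 → advance -1; mR−mL=-15/122 → turn -1·90°
n=3: pose=(6,-4,E); sL=60/377, sR=60/281; mL=14190/105937, mR=5760/105937; mL+mR=19950/105937 → advance +1; mR−mL=-30/377 → turn -1·90°
n=4: pose=(7,-4,S); sL=30/157, sR=30/73; mL=3615/11461, mR=2520/11461; mL+mR=6135/11461 → advance +1; mR−mL=-15/157 → turn -1·90°
n=5: pose=(7,-5,W); sL=60/137, sR=60/221; mL=1590/30277, mR=-5040/30277; mL+mR=-3450/30277 → advance -1; mR−mL=-30/137 → turn -1·90°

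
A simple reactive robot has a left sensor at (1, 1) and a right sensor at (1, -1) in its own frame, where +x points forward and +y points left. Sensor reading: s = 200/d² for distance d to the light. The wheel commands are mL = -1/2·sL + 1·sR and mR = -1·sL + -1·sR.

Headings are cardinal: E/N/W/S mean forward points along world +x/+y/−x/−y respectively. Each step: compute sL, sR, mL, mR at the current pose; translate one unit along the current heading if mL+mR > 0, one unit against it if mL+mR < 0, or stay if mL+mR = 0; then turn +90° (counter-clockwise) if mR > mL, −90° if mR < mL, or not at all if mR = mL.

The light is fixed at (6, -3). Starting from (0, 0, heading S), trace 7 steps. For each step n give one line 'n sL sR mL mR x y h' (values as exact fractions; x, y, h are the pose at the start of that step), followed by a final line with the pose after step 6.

n=0: pose=(0,0,S); sL=200/29, sR=200/53; mL=500/1537, mR=-16400/1537; mL+mR=-300/29 → advance -1; mR−mL=-16900/1537 → turn -1·90°
n=1: pose=(0,1,W); sL=100/29, sR=100/37; mL=1050/1073, mR=-6600/1073; mL+mR=-150/29 → advance -1; mR−mL=-7650/1073 → turn -1·90°
n=2: pose=(1,1,N); sL=200/61, sR=200/41; mL=8100/2501, mR=-20400/2501; mL+mR=-300/61 → advance -1; mR−mL=-28500/2501 → turn -1·90°
n=3: pose=(1,0,E); sL=25/4, sR=10; mL=55/8, mR=-65/4; mL+mR=-75/8 → advance -1; mR−mL=-185/8 → turn -1·90°
n=4: pose=(0,0,S); sL=200/29, sR=200/53; mL=500/1537, mR=-16400/1537; mL+mR=-300/29 → advance -1; mR−mL=-16900/1537 → turn -1·90°
n=5: pose=(0,1,W); sL=100/29, sR=100/37; mL=1050/1073, mR=-6600/1073; mL+mR=-150/29 → advance -1; mR−mL=-7650/1073 → turn -1·90°
n=6: pose=(1,1,N); sL=200/61, sR=200/41; mL=8100/2501, mR=-20400/2501; mL+mR=-300/61 → advance -1; mR−mL=-28500/2501 → turn -1·90°

0 200/29 200/53 500/1537 -16400/1537 0 0 S
1 100/29 100/37 1050/1073 -6600/1073 0 1 W
2 200/61 200/41 8100/2501 -20400/2501 1 1 N
3 25/4 10 55/8 -65/4 1 0 E
4 200/29 200/53 500/1537 -16400/1537 0 0 S
5 100/29 100/37 1050/1073 -6600/1073 0 1 W
6 200/61 200/41 8100/2501 -20400/2501 1 1 N
final 1 0 E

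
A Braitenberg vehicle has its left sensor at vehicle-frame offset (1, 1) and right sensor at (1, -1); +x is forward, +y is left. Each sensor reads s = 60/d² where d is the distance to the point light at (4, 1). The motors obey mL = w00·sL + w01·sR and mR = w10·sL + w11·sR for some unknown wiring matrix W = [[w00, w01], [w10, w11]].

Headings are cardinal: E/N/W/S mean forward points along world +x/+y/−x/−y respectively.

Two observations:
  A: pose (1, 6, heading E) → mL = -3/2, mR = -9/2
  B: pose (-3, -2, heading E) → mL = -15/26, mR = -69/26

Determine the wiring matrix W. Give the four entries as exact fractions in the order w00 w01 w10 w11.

obs A: pose=(1,6,E) → sL=3/2, sR=3, mL=-3/2, mR=-9/2
obs B: pose=(-3,-2,E) → sL=3/2, sR=15/13, mL=-15/26, mR=-69/26
sensor matrix S = [[3/2, 3], [3/2, 15/13]]; det S = -36/13
solve [mL_A; mL_B] = S·[w00; w01] and [mR_A; mR_B] = S·[w10; w11]:
  w00 = 0, w01 = -1/2, w10 = -1, w11 = -1

0 -1/2 -1 -1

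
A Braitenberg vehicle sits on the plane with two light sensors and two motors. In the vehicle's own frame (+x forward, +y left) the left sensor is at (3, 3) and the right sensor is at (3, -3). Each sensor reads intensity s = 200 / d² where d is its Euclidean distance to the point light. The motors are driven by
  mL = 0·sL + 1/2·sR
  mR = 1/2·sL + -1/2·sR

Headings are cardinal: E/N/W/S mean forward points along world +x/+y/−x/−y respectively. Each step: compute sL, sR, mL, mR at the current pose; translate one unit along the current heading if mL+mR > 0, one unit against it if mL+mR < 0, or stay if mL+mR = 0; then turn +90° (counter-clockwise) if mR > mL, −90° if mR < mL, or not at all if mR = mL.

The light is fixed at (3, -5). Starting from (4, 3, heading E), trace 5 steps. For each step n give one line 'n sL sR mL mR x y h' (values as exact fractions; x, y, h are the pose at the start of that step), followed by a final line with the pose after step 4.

n=0: pose=(4,3,E); sL=200/137, sR=200/41; mL=100/41, mR=-9600/5617; mL+mR=100/137 → advance +1; mR−mL=-23300/5617 → turn -1·90°
n=1: pose=(5,3,S); sL=4, sR=100/13; mL=50/13, mR=-24/13; mL+mR=2 → advance +1; mR−mL=-74/13 → turn -1·90°
n=2: pose=(5,2,W); sL=200/17, sR=200/101; mL=100/101, mR=8400/1717; mL+mR=100/17 → advance +1; mR−mL=6700/1717 → turn +1·90°
n=3: pose=(4,2,S); sL=25/4, sR=10; mL=5, mR=-15/8; mL+mR=25/8 → advance +1; mR−mL=-55/8 → turn -1·90°
n=4: pose=(4,1,W); sL=200/13, sR=40/17; mL=20/17, mR=1440/221; mL+mR=100/13 → advance +1; mR−mL=1180/221 → turn +1·90°

0 200/137 200/41 100/41 -9600/5617 4 3 E
1 4 100/13 50/13 -24/13 5 3 S
2 200/17 200/101 100/101 8400/1717 5 2 W
3 25/4 10 5 -15/8 4 2 S
4 200/13 40/17 20/17 1440/221 4 1 W
final 3 1 S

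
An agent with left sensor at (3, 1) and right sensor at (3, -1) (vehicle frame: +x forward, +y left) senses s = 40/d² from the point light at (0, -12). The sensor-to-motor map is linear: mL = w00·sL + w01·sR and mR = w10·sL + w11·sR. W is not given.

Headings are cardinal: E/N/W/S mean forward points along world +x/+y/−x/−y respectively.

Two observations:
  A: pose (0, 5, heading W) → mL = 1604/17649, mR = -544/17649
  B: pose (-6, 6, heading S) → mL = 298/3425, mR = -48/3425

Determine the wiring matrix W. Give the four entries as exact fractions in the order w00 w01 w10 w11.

obs A: pose=(0,5,W) → sL=8/53, sR=40/333, mL=1604/17649, mR=-544/17649
obs B: pose=(-6,6,S) → sL=4/25, sR=20/137, mL=298/3425, mR=-48/3425
sensor matrix S = [[8/53, 40/333], [4/25, 20/137]]; det S = 34048/12089565
solve [mL_A; mL_B] = S·[w00; w01] and [mR_A; mR_B] = S·[w10; w11]:
  w00 = 1, w01 = -1/2, w10 = -1, w11 = 1

1 -1/2 -1 1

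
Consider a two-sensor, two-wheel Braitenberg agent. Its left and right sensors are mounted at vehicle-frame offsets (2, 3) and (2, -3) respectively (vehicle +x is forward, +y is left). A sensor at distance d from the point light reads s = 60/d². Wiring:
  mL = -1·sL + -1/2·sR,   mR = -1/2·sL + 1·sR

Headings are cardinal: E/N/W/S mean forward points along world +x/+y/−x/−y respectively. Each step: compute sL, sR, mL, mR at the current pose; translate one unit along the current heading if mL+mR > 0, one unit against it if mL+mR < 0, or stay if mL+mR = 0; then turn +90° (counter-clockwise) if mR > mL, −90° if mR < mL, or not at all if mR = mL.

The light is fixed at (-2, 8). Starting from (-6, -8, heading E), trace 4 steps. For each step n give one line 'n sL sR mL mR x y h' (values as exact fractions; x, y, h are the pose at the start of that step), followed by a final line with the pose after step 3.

n=0: pose=(-6,-8,E); sL=60/173, sR=12/73; mL=-5418/12629, mR=-114/12629; mL+mR=-5532/12629 → advance -1; mR−mL=5304/12629 → turn +1·90°
n=1: pose=(-7,-8,N); sL=3/13, sR=3/10; mL=-99/260, mR=12/65; mL+mR=-51/260 → advance -1; mR−mL=147/260 → turn +1·90°
n=2: pose=(-7,-9,W); sL=60/449, sR=12/49; mL=-5634/22001, mR=3918/22001; mL+mR=-1716/22001 → advance -1; mR−mL=9552/22001 → turn +1·90°
n=3: pose=(-6,-9,S); sL=30/181, sR=6/41; mL=-1773/7421, mR=471/7421; mL+mR=-1302/7421 → advance -1; mR−mL=2244/7421 → turn +1·90°

0 60/173 12/73 -5418/12629 -114/12629 -6 -8 E
1 3/13 3/10 -99/260 12/65 -7 -8 N
2 60/449 12/49 -5634/22001 3918/22001 -7 -9 W
3 30/181 6/41 -1773/7421 471/7421 -6 -9 S
final -6 -8 E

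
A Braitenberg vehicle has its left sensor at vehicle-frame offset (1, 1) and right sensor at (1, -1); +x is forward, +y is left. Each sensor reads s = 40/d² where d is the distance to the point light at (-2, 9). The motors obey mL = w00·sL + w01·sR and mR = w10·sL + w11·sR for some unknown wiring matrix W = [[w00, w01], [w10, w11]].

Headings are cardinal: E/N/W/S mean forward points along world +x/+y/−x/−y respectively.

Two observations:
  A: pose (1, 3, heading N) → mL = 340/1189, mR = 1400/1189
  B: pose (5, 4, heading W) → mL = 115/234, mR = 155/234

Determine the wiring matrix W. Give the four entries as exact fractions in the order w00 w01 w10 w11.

-1/2 1 1/2 1/2

obs A: pose=(1,3,N) → sL=40/29, sR=40/41, mL=340/1189, mR=1400/1189
obs B: pose=(5,4,W) → sL=5/9, sR=10/13, mL=115/234, mR=155/234
sensor matrix S = [[40/29, 40/41], [5/9, 10/13]]; det S = 72200/139113
solve [mL_A; mL_B] = S·[w00; w01] and [mR_A; mR_B] = S·[w10; w11]:
  w00 = -1/2, w01 = 1, w10 = 1/2, w11 = 1/2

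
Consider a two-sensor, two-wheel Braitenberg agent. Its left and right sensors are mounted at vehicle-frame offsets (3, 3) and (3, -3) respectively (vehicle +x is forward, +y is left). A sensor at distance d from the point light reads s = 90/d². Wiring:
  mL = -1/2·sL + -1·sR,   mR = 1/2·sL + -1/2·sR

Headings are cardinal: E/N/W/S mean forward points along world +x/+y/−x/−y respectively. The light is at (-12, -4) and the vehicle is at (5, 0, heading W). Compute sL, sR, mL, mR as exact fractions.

90/197 18/49 -5751/9653 432/9653

left sensor world pos  = (2, -3); dL² = 197
right sensor world pos = (2, 3); dR² = 245
sL = 90/197 = 90/197
sR = 90/245 = 18/49
mL = -1/2·sL + -1·sR = -5751/9653
mR = 1/2·sL + -1/2·sR = 432/9653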